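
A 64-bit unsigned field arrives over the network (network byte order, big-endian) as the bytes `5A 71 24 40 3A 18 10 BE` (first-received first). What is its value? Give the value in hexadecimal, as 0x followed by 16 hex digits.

0x5A7124403A1810BE

Big-endian stores the most-significant byte at the lowest address.
The bytes are already most-significant first: 0x5A7124403A1810BE.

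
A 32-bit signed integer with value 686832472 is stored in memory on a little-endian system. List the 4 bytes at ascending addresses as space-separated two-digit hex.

58 3B F0 28

686832472 in hexadecimal, padded to 32 bits, is 0x28F03B58.
Split into bytes (most-significant first): 28 F0 3B 58.
In little-endian order the low byte comes first in memory.
So at ascending addresses the bytes are 58 3B F0 28.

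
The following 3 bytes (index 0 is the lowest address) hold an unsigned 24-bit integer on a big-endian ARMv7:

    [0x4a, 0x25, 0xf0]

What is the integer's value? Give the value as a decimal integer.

4859376

In big-endian order the high byte comes first in memory.
The bytes are already most-significant first: 0x4A25F0.
0x4A25F0 = 4859376.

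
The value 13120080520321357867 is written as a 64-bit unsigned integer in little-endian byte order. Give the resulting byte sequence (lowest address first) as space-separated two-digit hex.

13120080520321357867 in hexadecimal, padded to 64 bits, is 0xB613E3B85646D82B.
Split into bytes (most-significant first): B6 13 E3 B8 56 46 D8 2B.
Little-endian stores the least-significant byte at the lowest address.
So at ascending addresses the bytes are 2B D8 46 56 B8 E3 13 B6.

2B D8 46 56 B8 E3 13 B6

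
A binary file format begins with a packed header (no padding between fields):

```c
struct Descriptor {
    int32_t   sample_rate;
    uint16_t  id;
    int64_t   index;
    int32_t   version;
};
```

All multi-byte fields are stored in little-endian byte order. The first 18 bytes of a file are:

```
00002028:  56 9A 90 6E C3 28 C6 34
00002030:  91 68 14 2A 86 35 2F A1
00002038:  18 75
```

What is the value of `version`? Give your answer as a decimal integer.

1964548399

`version` follows `sample_rate` (4 B), `id` (2 B), `index` (8 B), so it starts at offset 4 + 2 + 8 = 14 and occupies 4 bytes.
Bytes at offsets 14..17: 2F A1 18 75.
Little-endian stores the least-significant byte at the lowest address.
Reassemble most-significant byte first: 75 18 A1 2F → 0x7518A12F.
0x7518A12F = 1964548399.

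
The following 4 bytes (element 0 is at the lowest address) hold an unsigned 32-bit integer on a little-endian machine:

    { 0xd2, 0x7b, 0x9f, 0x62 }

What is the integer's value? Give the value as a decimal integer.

1654619090

Little-endian: lowest address holds the least-significant byte.
Reassemble most-significant byte first: 62 9F 7B D2 → 0x629F7BD2.
0x629F7BD2 = 1654619090.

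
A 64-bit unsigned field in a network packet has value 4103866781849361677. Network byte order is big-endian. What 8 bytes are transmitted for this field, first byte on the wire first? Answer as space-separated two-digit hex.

38 F3 DD 18 49 A8 1D 0D

4103866781849361677 in hexadecimal, padded to 64 bits, is 0x38F3DD1849A81D0D.
Split into bytes (most-significant first): 38 F3 DD 18 49 A8 1D 0D.
Big-endian stores the most-significant byte at the lowest address.
So the memory order matches the most-significant-first order: 38 F3 DD 18 49 A8 1D 0D.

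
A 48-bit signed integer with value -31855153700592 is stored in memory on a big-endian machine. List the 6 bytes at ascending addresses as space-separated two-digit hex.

Two's complement of -31855153700592 in 48 bits: 31855153700592 = 0x1CF8DB1EDEF0; invert → 0xE30724E1210F; add 1 → 0xE30724E12110.
Split into bytes (most-significant first): E3 07 24 E1 21 10.
In big-endian order the high byte comes first in memory.
So the memory order matches the most-significant-first order: E3 07 24 E1 21 10.

E3 07 24 E1 21 10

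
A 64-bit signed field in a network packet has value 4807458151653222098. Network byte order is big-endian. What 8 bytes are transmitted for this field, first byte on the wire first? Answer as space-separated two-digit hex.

4807458151653222098 in hexadecimal, padded to 64 bits, is 0x42B785B7C9D8A6D2.
Split into bytes (most-significant first): 42 B7 85 B7 C9 D8 A6 D2.
Big-endian: lowest address holds the most-significant byte.
So the memory order matches the most-significant-first order: 42 B7 85 B7 C9 D8 A6 D2.

42 B7 85 B7 C9 D8 A6 D2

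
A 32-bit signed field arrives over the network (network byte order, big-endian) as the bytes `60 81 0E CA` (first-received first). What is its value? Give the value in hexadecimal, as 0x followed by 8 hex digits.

0x60810ECA

In big-endian order the high byte comes first in memory.
The bytes are already most-significant first: 0x60810ECA.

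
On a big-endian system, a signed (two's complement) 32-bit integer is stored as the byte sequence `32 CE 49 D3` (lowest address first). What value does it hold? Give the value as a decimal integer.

Big-endian: lowest address holds the most-significant byte.
The bytes are already most-significant first: 0x32CE49D3.
0x32CE49D3 = 852380115.

852380115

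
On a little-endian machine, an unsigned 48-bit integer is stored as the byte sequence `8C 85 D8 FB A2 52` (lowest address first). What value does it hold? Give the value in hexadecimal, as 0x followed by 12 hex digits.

0x52A2FBD8858C

In little-endian order the low byte comes first in memory.
Reassemble most-significant byte first: 52 A2 FB D8 85 8C → 0x52A2FBD8858C.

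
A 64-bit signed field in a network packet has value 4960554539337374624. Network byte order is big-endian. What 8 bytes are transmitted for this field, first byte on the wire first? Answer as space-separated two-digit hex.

44 D7 6E 12 46 27 DB A0

4960554539337374624 in hexadecimal, padded to 64 bits, is 0x44D76E124627DBA0.
Split into bytes (most-significant first): 44 D7 6E 12 46 27 DB A0.
Big-endian stores the most-significant byte at the lowest address.
So the memory order matches the most-significant-first order: 44 D7 6E 12 46 27 DB A0.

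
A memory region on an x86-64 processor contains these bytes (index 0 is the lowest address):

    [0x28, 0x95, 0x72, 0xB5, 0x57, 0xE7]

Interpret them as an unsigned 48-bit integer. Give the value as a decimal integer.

254363892356392

Little-endian stores the least-significant byte at the lowest address.
Reassemble most-significant byte first: E7 57 B5 72 95 28 → 0xE757B5729528.
0xE757B5729528 = 254363892356392.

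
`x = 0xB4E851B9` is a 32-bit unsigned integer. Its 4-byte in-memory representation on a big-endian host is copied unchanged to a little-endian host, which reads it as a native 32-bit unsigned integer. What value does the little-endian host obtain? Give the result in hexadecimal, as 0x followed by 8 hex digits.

0xB951E8B4

Stored big-endian, the bytes at ascending addresses are B4 E8 51 B9.
Read back as little-endian, the first byte is least significant, giving 0xB951E8B4.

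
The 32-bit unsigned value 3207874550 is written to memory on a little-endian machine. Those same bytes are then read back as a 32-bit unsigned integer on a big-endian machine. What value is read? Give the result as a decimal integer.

4131861695

3207874550 in 32-bit hexadecimal is 0xBF3447F6.
Stored little-endian, the bytes at ascending addresses are F6 47 34 BF.
Read back as big-endian, the last byte is least significant, giving 0xF64734BF.
0xF64734BF = 4131861695.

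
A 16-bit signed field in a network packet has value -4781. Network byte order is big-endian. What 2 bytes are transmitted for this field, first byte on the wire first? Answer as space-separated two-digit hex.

Two's complement of -4781 in 16 bits: 4781 = 0x12AD; invert → 0xED52; add 1 → 0xED53.
Split into bytes (most-significant first): ED 53.
Big-endian stores the most-significant byte at the lowest address.
So the memory order matches the most-significant-first order: ED 53.

ED 53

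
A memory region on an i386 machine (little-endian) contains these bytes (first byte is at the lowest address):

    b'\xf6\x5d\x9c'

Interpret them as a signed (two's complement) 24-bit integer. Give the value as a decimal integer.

Little-endian: lowest address holds the least-significant byte.
Reassemble most-significant byte first: 9C 5D F6 → 0x9C5DF6.
Top bit is set, so as a signed 24-bit value this is 0x9C5DF6 − 2^24 = -6529546.

-6529546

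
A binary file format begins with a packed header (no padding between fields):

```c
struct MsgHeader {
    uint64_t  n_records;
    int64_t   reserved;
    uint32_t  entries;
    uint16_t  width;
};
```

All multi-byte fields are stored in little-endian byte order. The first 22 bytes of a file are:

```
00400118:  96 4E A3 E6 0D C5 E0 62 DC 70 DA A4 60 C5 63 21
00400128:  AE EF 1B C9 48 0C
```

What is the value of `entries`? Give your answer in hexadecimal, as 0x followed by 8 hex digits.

`entries` follows `n_records` (8 B), `reserved` (8 B), so it starts at offset 8 + 8 = 16 and occupies 4 bytes.
Bytes at offsets 16..19: AE EF 1B C9.
Little-endian stores the least-significant byte at the lowest address.
Reassemble most-significant byte first: C9 1B EF AE → 0xC91BEFAE.

0xC91BEFAE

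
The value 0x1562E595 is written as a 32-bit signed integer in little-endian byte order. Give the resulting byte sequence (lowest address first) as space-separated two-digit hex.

Split into bytes (most-significant first): 15 62 E5 95.
Little-endian: lowest address holds the least-significant byte.
So at ascending addresses the bytes are 95 E5 62 15.

95 E5 62 15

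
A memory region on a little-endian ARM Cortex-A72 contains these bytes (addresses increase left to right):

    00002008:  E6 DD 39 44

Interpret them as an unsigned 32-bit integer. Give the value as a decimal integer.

1144643046

In little-endian order the low byte comes first in memory.
Reassemble most-significant byte first: 44 39 DD E6 → 0x4439DDE6.
0x4439DDE6 = 1144643046.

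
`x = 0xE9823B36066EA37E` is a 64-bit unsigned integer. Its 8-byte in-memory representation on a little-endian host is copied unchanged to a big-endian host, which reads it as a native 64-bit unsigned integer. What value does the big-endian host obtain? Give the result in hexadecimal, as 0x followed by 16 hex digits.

Stored little-endian, the bytes at ascending addresses are 7E A3 6E 06 36 3B 82 E9.
Read back as big-endian, the last byte is least significant, giving 0x7EA36E06363B82E9.

0x7EA36E06363B82E9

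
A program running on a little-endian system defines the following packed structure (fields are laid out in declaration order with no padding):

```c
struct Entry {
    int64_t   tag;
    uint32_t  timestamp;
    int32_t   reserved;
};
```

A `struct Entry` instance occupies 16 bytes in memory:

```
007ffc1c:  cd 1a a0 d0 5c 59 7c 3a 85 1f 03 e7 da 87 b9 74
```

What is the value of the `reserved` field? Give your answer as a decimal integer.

1958315994

`reserved` follows `tag` (8 B), `timestamp` (4 B), so it starts at offset 8 + 4 = 12 and occupies 4 bytes.
Bytes at offsets 12..15: DA 87 B9 74.
In little-endian order the low byte comes first in memory.
Reassemble most-significant byte first: 74 B9 87 DA → 0x74B987DA.
0x74B987DA = 1958315994.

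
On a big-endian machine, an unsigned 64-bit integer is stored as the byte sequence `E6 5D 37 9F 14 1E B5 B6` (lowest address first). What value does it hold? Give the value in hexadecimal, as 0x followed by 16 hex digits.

In big-endian order the high byte comes first in memory.
The bytes are already most-significant first: 0xE65D379F141EB5B6.

0xE65D379F141EB5B6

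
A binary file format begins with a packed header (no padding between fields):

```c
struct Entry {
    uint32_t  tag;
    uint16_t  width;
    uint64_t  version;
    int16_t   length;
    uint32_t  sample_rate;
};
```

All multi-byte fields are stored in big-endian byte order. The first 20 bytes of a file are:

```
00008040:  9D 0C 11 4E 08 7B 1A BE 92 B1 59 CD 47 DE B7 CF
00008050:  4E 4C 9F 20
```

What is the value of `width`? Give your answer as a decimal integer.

2171

`width` follows `tag` (4 bytes), so it starts at byte offset 4 and occupies 2 bytes.
Bytes at offsets 4..5: 08 7B.
Big-endian: lowest address holds the most-significant byte.
The bytes are already most-significant first: 0x087B.
0x087B = 2171.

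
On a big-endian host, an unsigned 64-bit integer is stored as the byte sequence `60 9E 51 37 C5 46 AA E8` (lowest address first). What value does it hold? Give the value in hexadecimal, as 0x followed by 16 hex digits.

Big-endian: lowest address holds the most-significant byte.
The bytes are already most-significant first: 0x609E5137C546AAE8.

0x609E5137C546AAE8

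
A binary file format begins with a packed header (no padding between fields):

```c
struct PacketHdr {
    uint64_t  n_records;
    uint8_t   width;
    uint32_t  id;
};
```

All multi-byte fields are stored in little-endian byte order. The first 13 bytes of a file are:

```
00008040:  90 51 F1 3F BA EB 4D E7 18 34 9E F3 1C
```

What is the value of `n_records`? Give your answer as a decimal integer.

`n_records` is the first field, at byte offset 0, occupying 8 bytes.
Bytes at offsets 0..7: 90 51 F1 3F BA EB 4D E7.
Little-endian: lowest address holds the least-significant byte.
Reassemble most-significant byte first: E7 4D EB BA 3F F1 51 90 → 0xE74DEBBA3FF15190.
0xE74DEBBA3FF15190 = 16667236981137297808.

16667236981137297808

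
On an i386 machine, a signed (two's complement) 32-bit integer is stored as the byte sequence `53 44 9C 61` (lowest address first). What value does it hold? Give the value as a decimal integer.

Little-endian stores the least-significant byte at the lowest address.
Reassemble most-significant byte first: 61 9C 44 53 → 0x619C4453.
0x619C4453 = 1637631059.

1637631059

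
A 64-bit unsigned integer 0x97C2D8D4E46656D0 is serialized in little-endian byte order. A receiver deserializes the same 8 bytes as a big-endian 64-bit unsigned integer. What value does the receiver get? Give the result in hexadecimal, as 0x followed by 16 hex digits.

0xD05666E4D4D8C297

Stored little-endian, the bytes at ascending addresses are D0 56 66 E4 D4 D8 C2 97.
Read back as big-endian, the last byte is least significant, giving 0xD05666E4D4D8C297.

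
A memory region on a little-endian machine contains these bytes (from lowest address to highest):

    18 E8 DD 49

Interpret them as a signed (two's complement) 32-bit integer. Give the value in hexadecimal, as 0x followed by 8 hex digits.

Little-endian stores the least-significant byte at the lowest address.
Reassemble most-significant byte first: 49 DD E8 18 → 0x49DDE818.

0x49DDE818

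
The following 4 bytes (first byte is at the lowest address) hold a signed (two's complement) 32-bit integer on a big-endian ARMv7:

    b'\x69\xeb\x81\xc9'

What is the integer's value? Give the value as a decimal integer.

Big-endian: lowest address holds the most-significant byte.
The bytes are already most-significant first: 0x69EB81C9.
0x69EB81C9 = 1777041865.

1777041865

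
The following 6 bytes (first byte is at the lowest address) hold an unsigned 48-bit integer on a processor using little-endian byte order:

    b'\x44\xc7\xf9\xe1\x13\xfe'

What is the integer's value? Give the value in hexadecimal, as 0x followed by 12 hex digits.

0xFE13E1F9C744

Little-endian: lowest address holds the least-significant byte.
Reassemble most-significant byte first: FE 13 E1 F9 C7 44 → 0xFE13E1F9C744.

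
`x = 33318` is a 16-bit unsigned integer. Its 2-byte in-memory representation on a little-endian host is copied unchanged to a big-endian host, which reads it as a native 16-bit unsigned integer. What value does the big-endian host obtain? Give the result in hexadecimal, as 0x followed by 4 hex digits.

33318 in 16-bit hexadecimal is 0x8226.
Stored little-endian, the bytes at ascending addresses are 26 82.
Read back as big-endian, the last byte is least significant, giving 0x2682.

0x2682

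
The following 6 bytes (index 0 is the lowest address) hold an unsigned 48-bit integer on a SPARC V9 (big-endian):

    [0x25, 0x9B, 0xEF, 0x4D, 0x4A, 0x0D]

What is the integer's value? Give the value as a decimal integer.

41351664978445

Big-endian stores the most-significant byte at the lowest address.
The bytes are already most-significant first: 0x259BEF4D4A0D.
0x259BEF4D4A0D = 41351664978445.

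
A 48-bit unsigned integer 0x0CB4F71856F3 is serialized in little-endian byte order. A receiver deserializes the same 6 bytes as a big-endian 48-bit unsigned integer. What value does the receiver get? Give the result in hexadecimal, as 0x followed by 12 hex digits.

Stored little-endian, the bytes at ascending addresses are F3 56 18 F7 B4 0C.
Read back as big-endian, the last byte is least significant, giving 0xF35618F7B40C.

0xF35618F7B40C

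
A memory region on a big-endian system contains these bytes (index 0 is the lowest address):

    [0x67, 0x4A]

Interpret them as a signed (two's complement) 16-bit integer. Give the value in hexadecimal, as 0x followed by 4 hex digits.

Big-endian stores the most-significant byte at the lowest address.
The bytes are already most-significant first: 0x674A.

0x674A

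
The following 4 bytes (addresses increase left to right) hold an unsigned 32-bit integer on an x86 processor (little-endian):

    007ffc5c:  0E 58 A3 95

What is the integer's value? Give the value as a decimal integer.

2510510094

Little-endian: lowest address holds the least-significant byte.
Reassemble most-significant byte first: 95 A3 58 0E → 0x95A3580E.
0x95A3580E = 2510510094.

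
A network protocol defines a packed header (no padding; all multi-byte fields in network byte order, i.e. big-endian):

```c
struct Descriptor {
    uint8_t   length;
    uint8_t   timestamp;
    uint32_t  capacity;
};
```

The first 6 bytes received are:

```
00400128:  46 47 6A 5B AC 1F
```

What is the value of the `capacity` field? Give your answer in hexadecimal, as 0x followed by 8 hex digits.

`capacity` follows `length` (1 B), `timestamp` (1 B), so it starts at offset 1 + 1 = 2 and occupies 4 bytes.
Bytes at offsets 2..5: 6A 5B AC 1F.
In big-endian order the high byte comes first in memory.
The bytes are already most-significant first: 0x6A5BAC1F.

0x6A5BAC1F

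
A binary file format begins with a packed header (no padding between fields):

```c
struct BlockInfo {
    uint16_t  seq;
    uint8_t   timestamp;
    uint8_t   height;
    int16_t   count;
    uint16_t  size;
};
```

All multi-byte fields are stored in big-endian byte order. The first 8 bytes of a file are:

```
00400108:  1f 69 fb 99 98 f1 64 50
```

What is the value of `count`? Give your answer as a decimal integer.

-26383

`count` follows `seq` (2 B), `timestamp` (1 B), `height` (1 B), so it starts at offset 2 + 1 + 1 = 4 and occupies 2 bytes.
Bytes at offsets 4..5: 98 F1.
Big-endian stores the most-significant byte at the lowest address.
The bytes are already most-significant first: 0x98F1.
Top bit is set, so as a signed 16-bit value this is 0x98F1 − 2^16 = -26383.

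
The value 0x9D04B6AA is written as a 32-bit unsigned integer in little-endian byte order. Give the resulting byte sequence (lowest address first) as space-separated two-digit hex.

AA B6 04 9D

Split into bytes (most-significant first): 9D 04 B6 AA.
Little-endian stores the least-significant byte at the lowest address.
So at ascending addresses the bytes are AA B6 04 9D.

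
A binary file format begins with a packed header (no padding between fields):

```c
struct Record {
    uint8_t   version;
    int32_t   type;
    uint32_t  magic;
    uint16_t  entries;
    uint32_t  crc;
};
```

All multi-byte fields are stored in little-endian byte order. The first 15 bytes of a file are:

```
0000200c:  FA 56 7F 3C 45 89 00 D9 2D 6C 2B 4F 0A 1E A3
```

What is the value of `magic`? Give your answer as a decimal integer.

`magic` follows `version` (1 B), `type` (4 B), so it starts at offset 1 + 4 = 5 and occupies 4 bytes.
Bytes at offsets 5..8: 89 00 D9 2D.
Little-endian stores the least-significant byte at the lowest address.
Reassemble most-significant byte first: 2D D9 00 89 → 0x2DD90089.
0x2DD90089 = 769196169.

769196169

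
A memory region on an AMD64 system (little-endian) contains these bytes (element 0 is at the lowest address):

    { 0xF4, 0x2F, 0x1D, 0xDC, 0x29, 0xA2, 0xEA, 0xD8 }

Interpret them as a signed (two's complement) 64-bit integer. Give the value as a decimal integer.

In little-endian order the low byte comes first in memory.
Reassemble most-significant byte first: D8 EA A2 29 DC 1D 2F F4 → 0xD8EAA229DC1D2FF4.
Top bit is set, so as a signed 64-bit value this is 0xD8EAA229DC1D2FF4 − 2^64 = -2816260316296564748.

-2816260316296564748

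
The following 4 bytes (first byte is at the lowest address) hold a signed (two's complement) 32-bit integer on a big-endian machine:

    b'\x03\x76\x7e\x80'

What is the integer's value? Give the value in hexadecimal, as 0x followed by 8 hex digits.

Big-endian stores the most-significant byte at the lowest address.
The bytes are already most-significant first: 0x03767E80.

0x03767E80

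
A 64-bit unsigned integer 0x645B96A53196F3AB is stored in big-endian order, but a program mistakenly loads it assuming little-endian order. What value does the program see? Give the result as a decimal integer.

Stored big-endian, the bytes at ascending addresses are 64 5B 96 A5 31 96 F3 AB.
Read back as little-endian, the first byte is least significant, giving 0xABF39631A5965B64.
0xABF39631A5965B64 = 12390412139802024804.

12390412139802024804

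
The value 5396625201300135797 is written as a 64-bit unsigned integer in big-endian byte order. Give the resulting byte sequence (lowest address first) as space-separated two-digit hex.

4A E4 AA 07 2D 6A 5F 75

5396625201300135797 in hexadecimal, padded to 64 bits, is 0x4AE4AA072D6A5F75.
Split into bytes (most-significant first): 4A E4 AA 07 2D 6A 5F 75.
Big-endian stores the most-significant byte at the lowest address.
So the memory order matches the most-significant-first order: 4A E4 AA 07 2D 6A 5F 75.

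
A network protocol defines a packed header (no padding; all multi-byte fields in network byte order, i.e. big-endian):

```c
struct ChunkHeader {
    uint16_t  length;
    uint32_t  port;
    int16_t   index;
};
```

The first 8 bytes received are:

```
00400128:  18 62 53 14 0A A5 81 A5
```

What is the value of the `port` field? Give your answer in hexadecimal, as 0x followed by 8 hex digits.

`port` follows `length` (2 bytes), so it starts at byte offset 2 and occupies 4 bytes.
Bytes at offsets 2..5: 53 14 0A A5.
Big-endian: lowest address holds the most-significant byte.
The bytes are already most-significant first: 0x53140AA5.

0x53140AA5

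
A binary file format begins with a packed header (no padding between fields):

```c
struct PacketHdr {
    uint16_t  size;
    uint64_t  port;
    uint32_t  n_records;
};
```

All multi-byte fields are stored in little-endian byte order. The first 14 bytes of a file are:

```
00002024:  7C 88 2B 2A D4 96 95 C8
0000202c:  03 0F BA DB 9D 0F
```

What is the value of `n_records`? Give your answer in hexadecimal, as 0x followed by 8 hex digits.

0x0F9DDBBA

`n_records` follows `size` (2 B), `port` (8 B), so it starts at offset 2 + 8 = 10 and occupies 4 bytes.
Bytes at offsets 10..13: BA DB 9D 0F.
Little-endian stores the least-significant byte at the lowest address.
Reassemble most-significant byte first: 0F 9D DB BA → 0x0F9DDBBA.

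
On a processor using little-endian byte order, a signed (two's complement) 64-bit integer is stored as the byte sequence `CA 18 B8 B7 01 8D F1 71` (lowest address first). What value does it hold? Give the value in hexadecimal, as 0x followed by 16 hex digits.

Little-endian: lowest address holds the least-significant byte.
Reassemble most-significant byte first: 71 F1 8D 01 B7 B8 18 CA → 0x71F18D01B7B818CA.

0x71F18D01B7B818CA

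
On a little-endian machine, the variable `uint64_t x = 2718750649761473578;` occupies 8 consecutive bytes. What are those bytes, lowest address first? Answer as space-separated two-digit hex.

2718750649761473578 in hexadecimal, padded to 64 bits, is 0x25BAF14FB7E5242A.
Split into bytes (most-significant first): 25 BA F1 4F B7 E5 24 2A.
Little-endian: lowest address holds the least-significant byte.
So at ascending addresses the bytes are 2A 24 E5 B7 4F F1 BA 25.

2A 24 E5 B7 4F F1 BA 25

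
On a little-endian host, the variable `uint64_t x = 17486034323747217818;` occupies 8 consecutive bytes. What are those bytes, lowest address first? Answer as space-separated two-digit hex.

17486034323747217818 in hexadecimal, padded to 64 bits, is 0xF2AADF928D3DA19A.
Split into bytes (most-significant first): F2 AA DF 92 8D 3D A1 9A.
Little-endian: lowest address holds the least-significant byte.
So at ascending addresses the bytes are 9A A1 3D 8D 92 DF AA F2.

9A A1 3D 8D 92 DF AA F2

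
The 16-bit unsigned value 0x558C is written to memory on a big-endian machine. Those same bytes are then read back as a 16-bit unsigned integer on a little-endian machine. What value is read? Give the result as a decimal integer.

Stored big-endian, the bytes at ascending addresses are 55 8C.
Read back as little-endian, the first byte is least significant, giving 0x8C55.
0x8C55 = 35925.

35925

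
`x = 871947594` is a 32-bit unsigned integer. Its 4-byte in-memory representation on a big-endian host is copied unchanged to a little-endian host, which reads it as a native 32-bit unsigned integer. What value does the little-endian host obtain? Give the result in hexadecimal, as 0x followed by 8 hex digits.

871947594 in 32-bit hexadecimal is 0x33F8DD4A.
Stored big-endian, the bytes at ascending addresses are 33 F8 DD 4A.
Read back as little-endian, the first byte is least significant, giving 0x4ADDF833.

0x4ADDF833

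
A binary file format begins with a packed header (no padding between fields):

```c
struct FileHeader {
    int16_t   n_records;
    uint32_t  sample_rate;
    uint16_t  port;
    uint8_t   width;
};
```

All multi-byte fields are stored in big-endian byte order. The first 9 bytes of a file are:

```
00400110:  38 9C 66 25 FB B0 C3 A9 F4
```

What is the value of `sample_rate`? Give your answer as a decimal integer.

1713765296

`sample_rate` follows `n_records` (2 bytes), so it starts at byte offset 2 and occupies 4 bytes.
Bytes at offsets 2..5: 66 25 FB B0.
In big-endian order the high byte comes first in memory.
The bytes are already most-significant first: 0x6625FBB0.
0x6625FBB0 = 1713765296.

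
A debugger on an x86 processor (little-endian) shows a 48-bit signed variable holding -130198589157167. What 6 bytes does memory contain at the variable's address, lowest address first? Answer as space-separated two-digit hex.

Two's complement of -130198589157167 in 48 bits: 130198589157167 = 0x766A38A82F2F; invert → 0x8995C757D0D0; add 1 → 0x8995C757D0D1.
Split into bytes (most-significant first): 89 95 C7 57 D0 D1.
In little-endian order the low byte comes first in memory.
So at ascending addresses the bytes are D1 D0 57 C7 95 89.

D1 D0 57 C7 95 89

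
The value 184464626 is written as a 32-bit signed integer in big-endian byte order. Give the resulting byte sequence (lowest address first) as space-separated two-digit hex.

184464626 in hexadecimal, padded to 32 bits, is 0x0AFEB4F2.
Split into bytes (most-significant first): 0A FE B4 F2.
In big-endian order the high byte comes first in memory.
So the memory order matches the most-significant-first order: 0A FE B4 F2.

0A FE B4 F2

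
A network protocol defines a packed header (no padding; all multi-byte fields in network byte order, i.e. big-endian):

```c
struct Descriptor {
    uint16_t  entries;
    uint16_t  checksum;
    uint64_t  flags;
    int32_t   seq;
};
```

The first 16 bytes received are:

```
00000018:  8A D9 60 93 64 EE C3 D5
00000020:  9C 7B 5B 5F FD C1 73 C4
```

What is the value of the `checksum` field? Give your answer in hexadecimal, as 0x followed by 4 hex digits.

`checksum` follows `entries` (2 bytes), so it starts at byte offset 2 and occupies 2 bytes.
Bytes at offsets 2..3: 60 93.
Big-endian stores the most-significant byte at the lowest address.
The bytes are already most-significant first: 0x6093.

0x6093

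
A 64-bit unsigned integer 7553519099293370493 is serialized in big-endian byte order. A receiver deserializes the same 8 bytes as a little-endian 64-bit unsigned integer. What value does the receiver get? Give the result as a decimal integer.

7553519099293370493 in 64-bit hexadecimal is 0x68D37D99BD82887D.
Stored big-endian, the bytes at ascending addresses are 68 D3 7D 99 BD 82 88 7D.
Read back as little-endian, the first byte is least significant, giving 0x7D8882BD997DD368.
0x7D8882BD997DD368 = 9045623602409231208.

9045623602409231208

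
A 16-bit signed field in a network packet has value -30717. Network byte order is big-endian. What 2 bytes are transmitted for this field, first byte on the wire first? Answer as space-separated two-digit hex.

Two's complement of -30717 in 16 bits: 30717 = 0x77FD; invert → 0x8802; add 1 → 0x8803.
Split into bytes (most-significant first): 88 03.
In big-endian order the high byte comes first in memory.
So the memory order matches the most-significant-first order: 88 03.

88 03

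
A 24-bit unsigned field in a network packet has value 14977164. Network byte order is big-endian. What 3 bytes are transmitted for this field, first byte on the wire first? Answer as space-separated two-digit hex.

E4 88 8C

14977164 in hexadecimal, padded to 24 bits, is 0xE4888C.
Split into bytes (most-significant first): E4 88 8C.
Big-endian: lowest address holds the most-significant byte.
So the memory order matches the most-significant-first order: E4 88 8C.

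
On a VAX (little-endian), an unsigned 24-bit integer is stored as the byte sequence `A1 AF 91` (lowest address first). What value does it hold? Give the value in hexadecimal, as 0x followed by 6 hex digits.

0x91AFA1

In little-endian order the low byte comes first in memory.
Reassemble most-significant byte first: 91 AF A1 → 0x91AFA1.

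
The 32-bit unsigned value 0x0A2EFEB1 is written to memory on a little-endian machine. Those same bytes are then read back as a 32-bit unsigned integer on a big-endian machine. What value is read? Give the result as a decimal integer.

2986225162

Stored little-endian, the bytes at ascending addresses are B1 FE 2E 0A.
Read back as big-endian, the last byte is least significant, giving 0xB1FE2E0A.
0xB1FE2E0A = 2986225162.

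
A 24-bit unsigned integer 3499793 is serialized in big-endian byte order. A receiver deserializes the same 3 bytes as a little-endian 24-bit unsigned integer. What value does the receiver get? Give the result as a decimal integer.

1140533

3499793 in 24-bit hexadecimal is 0x356711.
Stored big-endian, the bytes at ascending addresses are 35 67 11.
Read back as little-endian, the first byte is least significant, giving 0x116735.
0x116735 = 1140533.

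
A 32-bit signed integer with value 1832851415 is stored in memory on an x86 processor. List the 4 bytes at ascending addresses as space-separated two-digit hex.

1832851415 in hexadecimal, padded to 32 bits, is 0x6D3F17D7.
Split into bytes (most-significant first): 6D 3F 17 D7.
In little-endian order the low byte comes first in memory.
So at ascending addresses the bytes are D7 17 3F 6D.

D7 17 3F 6D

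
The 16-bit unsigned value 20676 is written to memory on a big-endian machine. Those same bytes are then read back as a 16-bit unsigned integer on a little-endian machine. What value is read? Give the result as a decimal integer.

50256

20676 in 16-bit hexadecimal is 0x50C4.
Stored big-endian, the bytes at ascending addresses are 50 C4.
Read back as little-endian, the first byte is least significant, giving 0xC450.
0xC450 = 50256.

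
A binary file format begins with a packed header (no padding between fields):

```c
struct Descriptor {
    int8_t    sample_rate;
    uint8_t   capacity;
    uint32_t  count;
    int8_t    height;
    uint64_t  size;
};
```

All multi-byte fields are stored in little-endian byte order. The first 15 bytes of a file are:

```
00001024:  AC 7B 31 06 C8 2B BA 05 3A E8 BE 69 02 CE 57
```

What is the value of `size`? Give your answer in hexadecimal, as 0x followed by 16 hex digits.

0x57CE0269BEE83A05

`size` follows `sample_rate` (1 B), `capacity` (1 B), `count` (4 B), `height` (1 B), so it starts at offset 1 + 1 + 4 + 1 = 7 and occupies 8 bytes.
Bytes at offsets 7..14: 05 3A E8 BE 69 02 CE 57.
Little-endian: lowest address holds the least-significant byte.
Reassemble most-significant byte first: 57 CE 02 69 BE E8 3A 05 → 0x57CE0269BEE83A05.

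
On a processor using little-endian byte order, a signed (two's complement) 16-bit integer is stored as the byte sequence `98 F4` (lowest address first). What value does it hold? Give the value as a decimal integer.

-2920

Little-endian: lowest address holds the least-significant byte.
Reassemble most-significant byte first: F4 98 → 0xF498.
Top bit is set, so as a signed 16-bit value this is 0xF498 − 2^16 = -2920.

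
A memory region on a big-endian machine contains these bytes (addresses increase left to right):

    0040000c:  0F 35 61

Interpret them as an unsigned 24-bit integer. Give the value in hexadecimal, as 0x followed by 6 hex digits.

0x0F3561

Big-endian stores the most-significant byte at the lowest address.
The bytes are already most-significant first: 0x0F3561.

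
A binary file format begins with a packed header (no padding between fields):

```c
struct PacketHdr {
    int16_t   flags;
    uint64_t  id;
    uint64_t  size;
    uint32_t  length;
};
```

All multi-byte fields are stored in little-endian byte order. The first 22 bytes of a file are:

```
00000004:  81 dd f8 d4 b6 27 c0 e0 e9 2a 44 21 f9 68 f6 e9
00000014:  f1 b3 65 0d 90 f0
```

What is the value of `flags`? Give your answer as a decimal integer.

-8831

`flags` is the first field, at byte offset 0, occupying 2 bytes.
Bytes at offsets 0..1: 81 DD.
Little-endian stores the least-significant byte at the lowest address.
Reassemble most-significant byte first: DD 81 → 0xDD81.
Top bit is set, so as a signed 16-bit value this is 0xDD81 − 2^16 = -8831.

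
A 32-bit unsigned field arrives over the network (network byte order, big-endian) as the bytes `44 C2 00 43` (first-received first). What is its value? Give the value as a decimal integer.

1153564739

In big-endian order the high byte comes first in memory.
The bytes are already most-significant first: 0x44C20043.
0x44C20043 = 1153564739.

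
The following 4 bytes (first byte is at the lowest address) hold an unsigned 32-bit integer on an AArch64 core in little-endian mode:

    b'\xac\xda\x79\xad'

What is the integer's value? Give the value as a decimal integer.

2910444204

Little-endian stores the least-significant byte at the lowest address.
Reassemble most-significant byte first: AD 79 DA AC → 0xAD79DAAC.
0xAD79DAAC = 2910444204.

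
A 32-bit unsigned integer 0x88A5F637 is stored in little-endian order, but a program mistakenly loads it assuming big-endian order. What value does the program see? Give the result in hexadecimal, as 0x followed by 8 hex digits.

0x37F6A588

Stored little-endian, the bytes at ascending addresses are 37 F6 A5 88.
Read back as big-endian, the last byte is least significant, giving 0x37F6A588.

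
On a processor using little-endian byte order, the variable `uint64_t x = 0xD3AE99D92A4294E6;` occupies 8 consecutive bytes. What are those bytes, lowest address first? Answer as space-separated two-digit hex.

Split into bytes (most-significant first): D3 AE 99 D9 2A 42 94 E6.
In little-endian order the low byte comes first in memory.
So at ascending addresses the bytes are E6 94 42 2A D9 99 AE D3.

E6 94 42 2A D9 99 AE D3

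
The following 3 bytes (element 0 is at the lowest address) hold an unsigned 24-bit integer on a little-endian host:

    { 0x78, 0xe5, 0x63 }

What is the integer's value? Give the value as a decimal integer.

6546808

In little-endian order the low byte comes first in memory.
Reassemble most-significant byte first: 63 E5 78 → 0x63E578.
0x63E578 = 6546808.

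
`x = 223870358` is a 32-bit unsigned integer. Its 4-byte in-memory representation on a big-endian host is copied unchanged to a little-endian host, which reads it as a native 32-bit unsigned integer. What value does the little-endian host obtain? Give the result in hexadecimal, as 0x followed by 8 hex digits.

223870358 in 32-bit hexadecimal is 0x0D57FD96.
Stored big-endian, the bytes at ascending addresses are 0D 57 FD 96.
Read back as little-endian, the first byte is least significant, giving 0x96FD570D.

0x96FD570D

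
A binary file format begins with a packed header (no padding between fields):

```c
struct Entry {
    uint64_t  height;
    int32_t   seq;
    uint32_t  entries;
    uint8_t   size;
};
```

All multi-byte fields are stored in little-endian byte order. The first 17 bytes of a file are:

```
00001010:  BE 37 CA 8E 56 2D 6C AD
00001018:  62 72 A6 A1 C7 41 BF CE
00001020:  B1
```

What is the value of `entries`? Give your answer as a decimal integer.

`entries` follows `height` (8 B), `seq` (4 B), so it starts at offset 8 + 4 = 12 and occupies 4 bytes.
Bytes at offsets 12..15: C7 41 BF CE.
Little-endian: lowest address holds the least-significant byte.
Reassemble most-significant byte first: CE BF 41 C7 → 0xCEBF41C7.
0xCEBF41C7 = 3468640711.

3468640711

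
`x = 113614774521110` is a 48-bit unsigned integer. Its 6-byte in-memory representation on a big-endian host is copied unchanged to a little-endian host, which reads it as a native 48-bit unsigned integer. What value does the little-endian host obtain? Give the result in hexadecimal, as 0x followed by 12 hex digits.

113614774521110 in 48-bit hexadecimal is 0x67550046CD16.
Stored big-endian, the bytes at ascending addresses are 67 55 00 46 CD 16.
Read back as little-endian, the first byte is least significant, giving 0x16CD46005567.

0x16CD46005567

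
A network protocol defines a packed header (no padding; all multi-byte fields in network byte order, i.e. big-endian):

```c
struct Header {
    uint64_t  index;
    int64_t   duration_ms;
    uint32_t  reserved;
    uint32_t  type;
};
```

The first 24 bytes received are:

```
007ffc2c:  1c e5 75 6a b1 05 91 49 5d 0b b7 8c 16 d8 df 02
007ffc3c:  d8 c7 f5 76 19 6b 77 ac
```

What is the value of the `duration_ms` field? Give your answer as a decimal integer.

6704654282577731330

`duration_ms` follows `index` (8 bytes), so it starts at byte offset 8 and occupies 8 bytes.
Bytes at offsets 8..15: 5D 0B B7 8C 16 D8 DF 02.
In big-endian order the high byte comes first in memory.
The bytes are already most-significant first: 0x5D0BB78C16D8DF02.
0x5D0BB78C16D8DF02 = 6704654282577731330.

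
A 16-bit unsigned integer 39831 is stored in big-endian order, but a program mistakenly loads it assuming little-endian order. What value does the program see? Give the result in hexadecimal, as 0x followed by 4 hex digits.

39831 in 16-bit hexadecimal is 0x9B97.
Stored big-endian, the bytes at ascending addresses are 9B 97.
Read back as little-endian, the first byte is least significant, giving 0x979B.

0x979B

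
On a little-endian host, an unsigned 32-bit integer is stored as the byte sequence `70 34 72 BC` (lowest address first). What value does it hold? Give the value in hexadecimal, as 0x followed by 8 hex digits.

0xBC723470

In little-endian order the low byte comes first in memory.
Reassemble most-significant byte first: BC 72 34 70 → 0xBC723470.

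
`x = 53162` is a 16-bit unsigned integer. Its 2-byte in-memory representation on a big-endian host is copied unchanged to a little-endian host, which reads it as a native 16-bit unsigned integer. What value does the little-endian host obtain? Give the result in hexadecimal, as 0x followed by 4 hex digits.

0xAACF

53162 in 16-bit hexadecimal is 0xCFAA.
Stored big-endian, the bytes at ascending addresses are CF AA.
Read back as little-endian, the first byte is least significant, giving 0xAACF.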